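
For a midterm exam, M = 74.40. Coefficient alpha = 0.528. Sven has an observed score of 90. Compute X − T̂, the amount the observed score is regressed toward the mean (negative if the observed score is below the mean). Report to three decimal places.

Kelley's formula gives T̂ = 0.528·90 + 0.472·74.40 = 47.520 + 35.11680 = 82.63680.
X − T̂ = 90 − 82.6368 = 7.3632 → 7.363

7.363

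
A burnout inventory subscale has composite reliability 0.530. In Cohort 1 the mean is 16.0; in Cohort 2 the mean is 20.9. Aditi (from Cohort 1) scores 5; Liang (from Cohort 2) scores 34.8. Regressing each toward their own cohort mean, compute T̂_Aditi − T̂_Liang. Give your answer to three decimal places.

T̂_Aditi = 0.530(5) + 0.470(16.0) = 10.17000
T̂_Liang = 0.530(34.8) + 0.470(20.9) = 28.26700
Difference = 10.17000 − 28.26700 = -18.09700

-18.097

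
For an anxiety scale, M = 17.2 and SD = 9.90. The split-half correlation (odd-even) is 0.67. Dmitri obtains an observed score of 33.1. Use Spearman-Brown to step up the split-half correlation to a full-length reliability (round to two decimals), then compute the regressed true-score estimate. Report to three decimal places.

Spearman-Brown: ρ = 2r/(1 + r) = 2(0.67)/(1 + 0.67) = 1.340/1.67 = 0.8024 → 0.80
T̂ = ρX + (1 − ρ)μ
  = 0.80 × 33.1 + 0.20 × 17.2
  = 26.480 + 3.440
  = 29.9200
  ≈ 29.920

29.920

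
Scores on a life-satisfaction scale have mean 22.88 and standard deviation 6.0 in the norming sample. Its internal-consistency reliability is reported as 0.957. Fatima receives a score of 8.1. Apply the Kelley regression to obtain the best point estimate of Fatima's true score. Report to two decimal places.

8.74

Regress the observed score toward the mean by the unreliability: T̂ = 0.957·8.1 + 0.043·22.88 = 7.7517 + 0.98384 = 8.736.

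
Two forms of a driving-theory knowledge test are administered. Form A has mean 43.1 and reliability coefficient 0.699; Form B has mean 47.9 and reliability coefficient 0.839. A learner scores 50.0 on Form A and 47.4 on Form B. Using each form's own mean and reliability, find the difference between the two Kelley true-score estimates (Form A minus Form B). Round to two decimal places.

0.44

T̂_A = 0.699(50.0) + 0.301(43.1) = 47.9231
T̂_B = 0.839(47.4) + 0.161(47.9) = 47.4805
T̂_A − T̂_B = 0.4426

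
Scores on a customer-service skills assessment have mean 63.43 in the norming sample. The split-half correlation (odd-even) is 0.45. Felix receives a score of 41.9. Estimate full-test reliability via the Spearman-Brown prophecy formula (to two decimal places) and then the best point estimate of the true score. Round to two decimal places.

Spearman-Brown: ρ = 2r/(1 + r) = 2(0.45)/(1 + 0.45) = 0.900/1.45 = 0.6207 → 0.62
Weight the observed score by reliability and the mean by (1 − reliability): T̂ = 0.62·41.9 + 0.38·63.43 = 25.978 + 24.1034 = 50.081.

50.08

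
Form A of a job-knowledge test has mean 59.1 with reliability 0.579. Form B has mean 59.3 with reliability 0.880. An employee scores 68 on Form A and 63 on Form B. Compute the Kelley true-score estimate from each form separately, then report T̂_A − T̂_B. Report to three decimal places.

1.697

T̂_A = 0.579(68) + 0.421(59.1) = 64.25310
T̂_B = 0.880(63) + 0.120(59.3) = 62.55600
T̂_A − T̂_B = 1.69710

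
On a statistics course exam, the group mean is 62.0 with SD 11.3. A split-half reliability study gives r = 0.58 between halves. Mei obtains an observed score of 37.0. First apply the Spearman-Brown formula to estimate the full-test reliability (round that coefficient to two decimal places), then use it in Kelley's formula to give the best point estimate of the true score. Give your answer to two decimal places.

43.75

Spearman-Brown: ρ = 2r/(1 + r) = 2(0.58)/(1 + 0.58) = 1.160/1.58 = 0.7342 → 0.73
T̂ = 0.73(37.0) + 0.27(62.0) = 27.010 + 16.740 = 43.750 → 43.75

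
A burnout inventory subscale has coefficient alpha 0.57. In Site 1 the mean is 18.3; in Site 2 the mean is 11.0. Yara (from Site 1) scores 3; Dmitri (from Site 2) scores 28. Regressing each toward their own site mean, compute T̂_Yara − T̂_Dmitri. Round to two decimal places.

-11.11

T̂_Yara = 0.57(3) + 0.43(18.3) = 9.5790
T̂_Dmitri = 0.57(28) + 0.43(11.0) = 20.6900
Difference = 9.5790 − 20.6900 = -11.1110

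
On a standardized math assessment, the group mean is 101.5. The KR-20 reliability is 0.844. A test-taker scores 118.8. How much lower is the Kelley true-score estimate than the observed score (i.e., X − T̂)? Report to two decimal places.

T̂ = ρX + (1 − ρ)μ
  = 0.844 × 118.8 + 0.156 × 101.5
  = 100.2672 + 15.8340
  = 116.1012
  ≈ 116.101
X − T̂ = 118.8 − 116.101 = 2.699 → 2.70

2.70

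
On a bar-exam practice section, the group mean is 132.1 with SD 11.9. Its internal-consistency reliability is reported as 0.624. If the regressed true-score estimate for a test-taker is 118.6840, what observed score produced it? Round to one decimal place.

T̂ = ρX + (1 − ρ)μ  ⇒  X = (T̂ − (1 − ρ)μ) / ρ
X = (118.6840 − 0.376 × 132.1) / 0.624 = (118.6840 − 49.6696) / 0.624 = 69.0144 / 0.624 = 110.600

110.6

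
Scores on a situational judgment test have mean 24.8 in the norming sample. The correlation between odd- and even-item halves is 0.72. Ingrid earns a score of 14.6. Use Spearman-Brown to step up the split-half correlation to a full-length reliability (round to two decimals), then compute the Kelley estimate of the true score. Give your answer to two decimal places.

Spearman-Brown: ρ = 2r/(1 + r) = 2(0.72)/(1 + 0.72) = 1.440/1.72 = 0.8372 → 0.84
Regress the observed score toward the mean by the unreliability: T̂ = 0.84·14.6 + 0.16·24.8 = 12.264 + 3.968 = 16.232.

16.23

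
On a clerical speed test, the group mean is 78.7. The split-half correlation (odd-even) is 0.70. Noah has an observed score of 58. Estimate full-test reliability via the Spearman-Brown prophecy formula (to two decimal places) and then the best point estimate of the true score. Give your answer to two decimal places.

61.73

Spearman-Brown: ρ = 2r/(1 + r) = 2(0.70)/(1 + 0.70) = 1.400/1.70 = 0.8235 → 0.82
T̂ = 0.82(58) + 0.18(78.7) = 47.56 + 14.166 = 61.726 → 61.73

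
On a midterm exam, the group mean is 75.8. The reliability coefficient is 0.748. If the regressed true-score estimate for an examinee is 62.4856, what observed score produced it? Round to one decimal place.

T̂ = ρX + (1 − ρ)μ  ⇒  X = (T̂ − (1 − ρ)μ) / ρ
X = (62.4856 − 0.252 × 75.8) / 0.748 = (62.4856 − 19.1016) / 0.748 = 43.3840 / 0.748 = 58.000

58.0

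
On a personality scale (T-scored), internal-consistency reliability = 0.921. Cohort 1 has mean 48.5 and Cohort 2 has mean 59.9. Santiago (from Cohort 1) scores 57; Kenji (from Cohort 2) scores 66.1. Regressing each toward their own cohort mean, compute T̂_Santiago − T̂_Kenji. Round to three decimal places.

-9.282

T̂_Santiago = 0.921(57) + 0.079(48.5) = 56.32850
T̂_Kenji = 0.921(66.1) + 0.079(59.9) = 65.61020
Difference = 56.32850 − 65.61020 = -9.28170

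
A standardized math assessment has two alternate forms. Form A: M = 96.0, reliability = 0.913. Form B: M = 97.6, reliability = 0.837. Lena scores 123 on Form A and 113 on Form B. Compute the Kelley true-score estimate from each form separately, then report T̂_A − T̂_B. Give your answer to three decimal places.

10.161

T̂_A = 0.913(123) + 0.087(96.0) = 120.65100
T̂_B = 0.837(113) + 0.163(97.6) = 110.48980
T̂_A − T̂_B = 10.16120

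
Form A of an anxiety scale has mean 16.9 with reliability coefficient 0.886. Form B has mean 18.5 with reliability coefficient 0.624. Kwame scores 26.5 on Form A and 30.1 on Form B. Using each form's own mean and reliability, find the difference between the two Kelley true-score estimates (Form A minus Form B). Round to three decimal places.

T̂_A = 0.886(26.5) + 0.114(16.9) = 25.40560
T̂_B = 0.624(30.1) + 0.376(18.5) = 25.73840
T̂_A − T̂_B = -0.33280

-0.333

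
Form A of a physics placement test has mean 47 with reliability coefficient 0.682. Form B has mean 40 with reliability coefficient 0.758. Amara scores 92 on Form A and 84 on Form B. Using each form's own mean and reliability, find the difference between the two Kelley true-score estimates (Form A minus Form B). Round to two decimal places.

4.34

T̂_A = 0.682(92) + 0.318(47) = 77.6900
T̂_B = 0.758(84) + 0.242(40) = 73.3520
T̂_A − T̂_B = 4.3380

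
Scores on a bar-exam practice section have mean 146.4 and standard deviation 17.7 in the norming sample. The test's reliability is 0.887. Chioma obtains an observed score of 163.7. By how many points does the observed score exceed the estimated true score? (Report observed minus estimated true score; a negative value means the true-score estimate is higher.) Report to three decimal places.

1.955

Weight the observed score by reliability and the mean by (1 − reliability): T̂ = 0.887·163.7 + 0.113·146.4 = 145.2019 + 16.5432 = 161.74510.
X − T̂ = 163.7 − 161.7451 = 1.9549 → 1.955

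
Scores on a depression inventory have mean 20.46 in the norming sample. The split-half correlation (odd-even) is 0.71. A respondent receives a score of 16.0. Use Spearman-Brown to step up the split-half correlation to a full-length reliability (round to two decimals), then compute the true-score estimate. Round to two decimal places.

Spearman-Brown: ρ = 2r/(1 + r) = 2(0.71)/(1 + 0.71) = 1.420/1.71 = 0.8304 → 0.83
T̂ = ρX + (1 − ρ)μ
  = 0.83 × 16.0 + 0.17 × 20.46
  = 13.280 + 3.4782
  = 16.758
  ≈ 16.76

16.76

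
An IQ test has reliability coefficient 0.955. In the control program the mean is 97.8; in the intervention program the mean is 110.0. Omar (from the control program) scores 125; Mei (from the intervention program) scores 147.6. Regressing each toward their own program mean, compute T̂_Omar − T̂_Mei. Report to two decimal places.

T̂_Omar = 0.955(125) + 0.045(97.8) = 123.7760
T̂_Mei = 0.955(147.6) + 0.045(110.0) = 145.9080
Difference = 123.7760 − 145.9080 = -22.1320

-22.13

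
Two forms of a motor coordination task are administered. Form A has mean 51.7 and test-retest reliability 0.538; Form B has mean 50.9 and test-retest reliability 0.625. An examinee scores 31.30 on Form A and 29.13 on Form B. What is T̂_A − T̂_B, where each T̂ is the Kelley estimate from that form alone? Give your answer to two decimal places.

T̂_A = 0.538(31.30) + 0.462(51.7) = 40.7248
T̂_B = 0.625(29.13) + 0.375(50.9) = 37.2938
T̂_A − T̂_B = 3.4310

3.43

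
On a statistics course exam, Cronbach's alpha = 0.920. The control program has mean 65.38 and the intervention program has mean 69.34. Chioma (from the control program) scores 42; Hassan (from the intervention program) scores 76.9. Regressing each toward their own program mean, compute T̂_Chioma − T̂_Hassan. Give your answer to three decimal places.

-32.425

T̂_Chioma = 0.920(42) + 0.080(65.38) = 43.87040
T̂_Hassan = 0.920(76.9) + 0.080(69.34) = 76.29520
Difference = 43.87040 − 76.29520 = -32.42480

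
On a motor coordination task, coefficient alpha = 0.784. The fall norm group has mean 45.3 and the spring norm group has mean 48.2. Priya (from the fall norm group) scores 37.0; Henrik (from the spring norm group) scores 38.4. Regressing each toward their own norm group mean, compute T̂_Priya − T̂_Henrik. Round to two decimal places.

T̂_Priya = 0.784(37.0) + 0.216(45.3) = 38.7928
T̂_Henrik = 0.784(38.4) + 0.216(48.2) = 40.5168
Difference = 38.7928 − 40.5168 = -1.7240

-1.72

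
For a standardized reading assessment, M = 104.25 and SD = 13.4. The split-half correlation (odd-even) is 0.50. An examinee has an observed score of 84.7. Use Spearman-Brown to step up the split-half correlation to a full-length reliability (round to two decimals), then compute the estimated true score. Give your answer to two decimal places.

91.15

Spearman-Brown: ρ = 2r/(1 + r) = 2(0.50)/(1 + 0.50) = 1.000/1.50 = 0.6667 → 0.67
T̂ = ρX + (1 − ρ)μ
  = 0.67 × 84.7 + 0.33 × 104.25
  = 56.749 + 34.4025
  = 91.151
  ≈ 91.15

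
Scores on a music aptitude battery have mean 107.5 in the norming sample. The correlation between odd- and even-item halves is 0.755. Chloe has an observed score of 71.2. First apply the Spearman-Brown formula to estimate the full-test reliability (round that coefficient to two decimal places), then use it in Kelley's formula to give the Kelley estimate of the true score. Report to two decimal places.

Spearman-Brown: ρ = 2r/(1 + r) = 2(0.755)/(1 + 0.755) = 1.5100/1.755 = 0.8604 → 0.86
Weight the observed score by reliability and the mean by (1 − reliability): T̂ = 0.86·71.2 + 0.14·107.5 = 61.232 + 15.050 = 76.282.

76.28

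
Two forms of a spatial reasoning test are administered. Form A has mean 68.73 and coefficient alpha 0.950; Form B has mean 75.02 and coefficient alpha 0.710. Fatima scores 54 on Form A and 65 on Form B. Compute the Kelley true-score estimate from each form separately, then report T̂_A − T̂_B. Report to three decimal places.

T̂_A = 0.950(54) + 0.050(68.73) = 54.73650
T̂_B = 0.710(65) + 0.290(75.02) = 67.90580
T̂_A − T̂_B = -13.16930

-13.169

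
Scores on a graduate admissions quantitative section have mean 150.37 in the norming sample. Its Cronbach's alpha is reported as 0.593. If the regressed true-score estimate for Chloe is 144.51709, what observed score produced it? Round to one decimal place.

140.5

T̂ = ρX + (1 − ρ)μ  ⇒  X = (T̂ − (1 − ρ)μ) / ρ
X = (144.51709 − 0.407 × 150.37) / 0.593 = (144.51709 − 61.20059) / 0.593 = 83.31650 / 0.593 = 140.500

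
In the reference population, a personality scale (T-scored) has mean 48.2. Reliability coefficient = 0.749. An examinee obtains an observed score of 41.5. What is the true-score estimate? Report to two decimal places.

43.18

Weight the observed score by reliability and the mean by (1 − reliability): T̂ = 0.749·41.5 + 0.251·48.2 = 31.0835 + 12.0982 = 43.182.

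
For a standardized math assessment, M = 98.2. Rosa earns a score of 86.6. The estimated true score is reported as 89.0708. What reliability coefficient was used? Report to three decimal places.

T̂ = ρX + (1 − ρ)μ  ⇒  T̂ − μ = ρ(X − μ)
ρ = (T̂ − μ)/(X − μ) = (89.0708 − 98.2) / (86.6 − 98.2) = -9.1292 / -11.6 = 0.78700

0.787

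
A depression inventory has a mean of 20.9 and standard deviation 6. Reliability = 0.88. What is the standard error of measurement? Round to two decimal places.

SEM = SD · √(1 − ρ) = 6 × √0.12 = 6 × 0.3464 = 2.078

2.08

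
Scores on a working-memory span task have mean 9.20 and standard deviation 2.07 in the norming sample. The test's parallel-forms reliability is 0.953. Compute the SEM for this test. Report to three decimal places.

0.449

SEM = SD · √(1 − ρ) = 2.07 × √0.047 = 2.07 × 0.2168 = 0.4488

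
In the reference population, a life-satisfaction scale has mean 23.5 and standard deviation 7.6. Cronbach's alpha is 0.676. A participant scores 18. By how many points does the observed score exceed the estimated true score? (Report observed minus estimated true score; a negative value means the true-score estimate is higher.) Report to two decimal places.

T̂ = ρX + (1 − ρ)μ
  = 0.676 × 18 + 0.324 × 23.5
  = 12.168 + 7.6140
  = 19.7820
  ≈ 19.782
X − T̂ = 18 − 19.782 = -1.782 → -1.78

-1.78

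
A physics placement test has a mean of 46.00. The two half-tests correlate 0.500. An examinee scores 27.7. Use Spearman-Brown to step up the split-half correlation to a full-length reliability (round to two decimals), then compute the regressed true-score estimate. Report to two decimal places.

Spearman-Brown: ρ = 2r/(1 + r) = 2(0.500)/(1 + 0.500) = 1.0000/1.500 = 0.6667 → 0.67
Regress the observed score toward the mean by the unreliability: T̂ = 0.67·27.7 + 0.33·46.00 = 18.559 + 15.1800 = 33.739.

33.74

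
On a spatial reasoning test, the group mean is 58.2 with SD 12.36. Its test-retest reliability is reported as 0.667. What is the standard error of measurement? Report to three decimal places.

SEM = SD · √(1 − ρ) = 12.36 × √0.333 = 12.36 × 0.5771 = 7.1325

7.132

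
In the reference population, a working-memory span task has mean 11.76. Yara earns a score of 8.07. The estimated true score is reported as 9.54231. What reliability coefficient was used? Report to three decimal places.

T̂ = ρX + (1 − ρ)μ  ⇒  T̂ − μ = ρ(X − μ)
ρ = (T̂ − μ)/(X − μ) = (9.54231 − 11.76) / (8.07 − 11.76) = -2.21769 / -3.69 = 0.60100

0.601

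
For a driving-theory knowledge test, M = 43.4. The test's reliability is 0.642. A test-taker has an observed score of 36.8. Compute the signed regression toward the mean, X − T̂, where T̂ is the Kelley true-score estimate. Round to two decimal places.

Weight the observed score by reliability and the mean by (1 − reliability): T̂ = 0.642·36.8 + 0.358·43.4 = 23.6256 + 15.5372 = 39.1628.
X − T̂ = 36.8 − 39.163 = -2.363 → -2.36

-2.36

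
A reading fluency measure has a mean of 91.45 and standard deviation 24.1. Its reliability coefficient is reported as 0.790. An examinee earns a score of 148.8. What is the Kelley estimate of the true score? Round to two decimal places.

136.76

Regress the observed score toward the mean by the unreliability: T̂ = 0.790·148.8 + 0.210·91.45 = 117.5520 + 19.20450 = 136.757.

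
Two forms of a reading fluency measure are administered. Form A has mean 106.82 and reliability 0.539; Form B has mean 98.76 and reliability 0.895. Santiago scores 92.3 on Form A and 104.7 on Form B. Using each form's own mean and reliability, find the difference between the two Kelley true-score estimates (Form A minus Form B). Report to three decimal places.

-5.083

T̂_A = 0.539(92.3) + 0.461(106.82) = 98.99372
T̂_B = 0.895(104.7) + 0.105(98.76) = 104.07630
T̂_A − T̂_B = -5.08258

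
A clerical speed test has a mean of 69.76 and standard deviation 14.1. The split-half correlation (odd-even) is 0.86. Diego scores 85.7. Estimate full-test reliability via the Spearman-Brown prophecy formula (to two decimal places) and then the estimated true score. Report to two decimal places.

84.42

Spearman-Brown: ρ = 2r/(1 + r) = 2(0.86)/(1 + 0.86) = 1.720/1.86 = 0.9247 → 0.92
T̂ = 0.92(85.7) + 0.08(69.76) = 78.844 + 5.5808 = 84.425 → 84.42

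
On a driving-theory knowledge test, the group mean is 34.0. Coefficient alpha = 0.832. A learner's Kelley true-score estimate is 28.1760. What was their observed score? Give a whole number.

27

T̂ = ρX + (1 − ρ)μ  ⇒  X = (T̂ − (1 − ρ)μ) / ρ
X = (28.1760 − 0.168 × 34.0) / 0.832 = (28.1760 − 5.7120) / 0.832 = 22.4640 / 0.832 = 27.00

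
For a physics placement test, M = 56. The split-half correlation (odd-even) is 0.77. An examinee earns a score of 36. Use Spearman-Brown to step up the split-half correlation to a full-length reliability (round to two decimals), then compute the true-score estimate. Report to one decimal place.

Spearman-Brown: ρ = 2r/(1 + r) = 2(0.77)/(1 + 0.77) = 1.540/1.77 = 0.8701 → 0.87
T̂ = 0.87(36) + 0.13(56) = 31.32 + 7.28 = 38.60 → 38.6

38.6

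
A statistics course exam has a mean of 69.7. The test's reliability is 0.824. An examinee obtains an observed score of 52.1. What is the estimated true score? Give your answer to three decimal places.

55.198

T̂ = 0.824(52.1) + 0.176(69.7) = 42.9304 + 12.2672 = 55.1976 → 55.198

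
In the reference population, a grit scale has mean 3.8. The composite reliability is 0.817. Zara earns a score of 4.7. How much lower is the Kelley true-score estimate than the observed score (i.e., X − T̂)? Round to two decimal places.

T̂ = 0.817(4.7) + 0.183(3.8) = 3.8399 + 0.6954 = 4.5353 → 4.535
X − T̂ = 4.7 − 4.535 = 0.165 → 0.16

0.16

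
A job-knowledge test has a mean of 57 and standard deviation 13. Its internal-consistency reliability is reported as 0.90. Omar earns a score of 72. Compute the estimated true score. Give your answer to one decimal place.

70.5

T̂ = 0.90(72) + 0.10(57) = 64.80 + 5.70 = 70.50 → 70.5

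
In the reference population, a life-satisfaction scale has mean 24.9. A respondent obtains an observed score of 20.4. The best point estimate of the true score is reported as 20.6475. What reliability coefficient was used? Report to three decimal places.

T̂ = ρX + (1 − ρ)μ  ⇒  T̂ − μ = ρ(X − μ)
ρ = (T̂ − μ)/(X − μ) = (20.6475 − 24.9) / (20.4 − 24.9) = -4.2525 / -4.5 = 0.94500

0.945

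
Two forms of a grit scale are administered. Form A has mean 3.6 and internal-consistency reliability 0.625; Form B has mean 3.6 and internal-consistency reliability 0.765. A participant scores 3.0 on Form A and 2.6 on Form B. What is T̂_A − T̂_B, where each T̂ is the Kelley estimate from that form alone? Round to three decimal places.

T̂_A = 0.625(3.0) + 0.375(3.6) = 3.22500
T̂_B = 0.765(2.6) + 0.235(3.6) = 2.83500
T̂_A − T̂_B = 0.39000

0.390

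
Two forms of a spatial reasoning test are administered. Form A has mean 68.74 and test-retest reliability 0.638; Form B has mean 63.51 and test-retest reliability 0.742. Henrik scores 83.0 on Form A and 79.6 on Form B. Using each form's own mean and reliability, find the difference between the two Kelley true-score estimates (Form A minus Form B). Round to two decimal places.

T̂_A = 0.638(83.0) + 0.362(68.74) = 77.8379
T̂_B = 0.742(79.6) + 0.258(63.51) = 75.4488
T̂_A − T̂_B = 2.3891

2.39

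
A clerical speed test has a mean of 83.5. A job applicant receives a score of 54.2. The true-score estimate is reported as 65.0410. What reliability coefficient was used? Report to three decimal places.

T̂ = ρX + (1 − ρ)μ  ⇒  T̂ − μ = ρ(X − μ)
ρ = (T̂ − μ)/(X − μ) = (65.0410 − 83.5) / (54.2 − 83.5) = -18.4590 / -29.3 = 0.63000

0.630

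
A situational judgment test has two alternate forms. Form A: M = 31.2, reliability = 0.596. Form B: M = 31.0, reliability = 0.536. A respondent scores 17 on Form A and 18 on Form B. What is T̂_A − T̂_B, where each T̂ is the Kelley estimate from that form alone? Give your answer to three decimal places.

T̂_A = 0.596(17) + 0.404(31.2) = 22.73680
T̂_B = 0.536(18) + 0.464(31.0) = 24.03200
T̂_A − T̂_B = -1.29520

-1.295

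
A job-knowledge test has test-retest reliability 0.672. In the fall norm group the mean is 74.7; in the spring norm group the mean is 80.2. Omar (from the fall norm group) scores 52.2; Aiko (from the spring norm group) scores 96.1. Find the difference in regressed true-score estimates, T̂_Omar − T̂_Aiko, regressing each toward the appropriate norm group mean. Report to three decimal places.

-31.305

T̂_Omar = 0.672(52.2) + 0.328(74.7) = 59.58000
T̂_Aiko = 0.672(96.1) + 0.328(80.2) = 90.88480
Difference = 59.58000 − 90.88480 = -31.30480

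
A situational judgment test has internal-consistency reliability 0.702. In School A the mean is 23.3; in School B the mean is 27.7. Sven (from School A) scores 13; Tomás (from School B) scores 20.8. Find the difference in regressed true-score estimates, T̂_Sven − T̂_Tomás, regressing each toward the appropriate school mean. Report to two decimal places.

-6.79

T̂_Sven = 0.702(13) + 0.298(23.3) = 16.0694
T̂_Tomás = 0.702(20.8) + 0.298(27.7) = 22.8562
Difference = 16.0694 − 22.8562 = -6.7868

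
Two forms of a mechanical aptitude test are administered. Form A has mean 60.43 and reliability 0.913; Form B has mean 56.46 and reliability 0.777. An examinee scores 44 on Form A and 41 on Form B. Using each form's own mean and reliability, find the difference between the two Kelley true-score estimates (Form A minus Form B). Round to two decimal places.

0.98

T̂_A = 0.913(44) + 0.087(60.43) = 45.4294
T̂_B = 0.777(41) + 0.223(56.46) = 44.4476
T̂_A − T̂_B = 0.9818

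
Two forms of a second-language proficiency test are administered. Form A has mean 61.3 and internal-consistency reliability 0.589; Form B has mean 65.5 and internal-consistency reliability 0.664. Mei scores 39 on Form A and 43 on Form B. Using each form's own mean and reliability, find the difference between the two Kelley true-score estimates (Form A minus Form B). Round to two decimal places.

T̂_A = 0.589(39) + 0.411(61.3) = 48.1653
T̂_B = 0.664(43) + 0.336(65.5) = 50.5600
T̂_A − T̂_B = -2.3947

-2.39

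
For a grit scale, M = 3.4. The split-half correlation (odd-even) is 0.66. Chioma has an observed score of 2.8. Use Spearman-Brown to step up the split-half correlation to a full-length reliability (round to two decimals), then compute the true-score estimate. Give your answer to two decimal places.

Spearman-Brown: ρ = 2r/(1 + r) = 2(0.66)/(1 + 0.66) = 1.320/1.66 = 0.7952 → 0.80
T̂ = 0.80(2.8) + 0.20(3.4) = 2.240 + 0.680 = 2.920 → 2.92

2.92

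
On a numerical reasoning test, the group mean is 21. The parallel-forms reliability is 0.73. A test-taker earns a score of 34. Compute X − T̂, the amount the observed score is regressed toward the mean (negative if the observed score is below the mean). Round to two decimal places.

3.51

Weight the observed score by reliability and the mean by (1 − reliability): T̂ = 0.73·34 + 0.27·21 = 24.82 + 5.67 = 30.4900.
X − T̂ = 34 − 30.490 = 3.510 → 3.51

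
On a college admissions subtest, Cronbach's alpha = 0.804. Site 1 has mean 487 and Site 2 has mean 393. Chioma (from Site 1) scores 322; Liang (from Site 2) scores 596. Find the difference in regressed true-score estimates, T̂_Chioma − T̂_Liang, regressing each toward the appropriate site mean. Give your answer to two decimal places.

T̂_Chioma = 0.804(322) + 0.196(487) = 354.3400
T̂_Liang = 0.804(596) + 0.196(393) = 556.2120
Difference = 354.3400 − 556.2120 = -201.8720

-201.87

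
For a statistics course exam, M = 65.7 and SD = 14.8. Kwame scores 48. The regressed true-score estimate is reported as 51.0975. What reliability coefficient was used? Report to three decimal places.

T̂ = ρX + (1 − ρ)μ  ⇒  T̂ − μ = ρ(X − μ)
ρ = (T̂ − μ)/(X − μ) = (51.0975 − 65.7) / (48 − 65.7) = -14.6025 / -17.7 = 0.82500

0.825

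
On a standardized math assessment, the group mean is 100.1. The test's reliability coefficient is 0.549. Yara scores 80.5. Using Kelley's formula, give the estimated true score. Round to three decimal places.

T̂ = ρX + (1 − ρ)μ
  = 0.549 × 80.5 + 0.451 × 100.1
  = 44.1945 + 45.1451
  = 89.3396
  ≈ 89.340

89.340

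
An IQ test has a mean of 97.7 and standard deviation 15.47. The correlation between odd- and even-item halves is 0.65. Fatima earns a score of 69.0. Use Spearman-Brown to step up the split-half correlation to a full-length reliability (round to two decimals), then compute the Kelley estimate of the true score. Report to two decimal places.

Spearman-Brown: ρ = 2r/(1 + r) = 2(0.65)/(1 + 0.65) = 1.300/1.65 = 0.7879 → 0.79
T̂ = ρX + (1 − ρ)μ
  = 0.79 × 69.0 + 0.21 × 97.7
  = 54.510 + 20.517
  = 75.027
  ≈ 75.03

75.03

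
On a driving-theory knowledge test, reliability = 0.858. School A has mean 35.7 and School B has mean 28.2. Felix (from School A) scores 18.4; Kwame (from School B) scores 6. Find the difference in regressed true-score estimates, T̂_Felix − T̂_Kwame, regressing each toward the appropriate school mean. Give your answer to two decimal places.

T̂_Felix = 0.858(18.4) + 0.142(35.7) = 20.8566
T̂_Kwame = 0.858(6) + 0.142(28.2) = 9.1524
Difference = 20.8566 − 9.1524 = 11.7042

11.70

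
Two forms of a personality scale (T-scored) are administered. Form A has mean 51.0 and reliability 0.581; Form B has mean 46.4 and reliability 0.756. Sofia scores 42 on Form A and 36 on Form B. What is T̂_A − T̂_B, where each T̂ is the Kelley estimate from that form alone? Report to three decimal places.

7.233

T̂_A = 0.581(42) + 0.419(51.0) = 45.77100
T̂_B = 0.756(36) + 0.244(46.4) = 38.53760
T̂_A − T̂_B = 7.23340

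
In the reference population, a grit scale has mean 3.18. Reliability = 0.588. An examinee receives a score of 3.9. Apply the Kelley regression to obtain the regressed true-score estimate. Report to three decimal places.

3.603

T̂ = 0.588(3.9) + 0.412(3.18) = 2.2932 + 1.31016 = 3.6034 → 3.603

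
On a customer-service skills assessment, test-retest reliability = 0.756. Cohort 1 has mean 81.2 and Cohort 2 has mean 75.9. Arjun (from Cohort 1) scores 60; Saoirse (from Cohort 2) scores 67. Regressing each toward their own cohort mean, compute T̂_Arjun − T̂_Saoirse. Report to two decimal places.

T̂_Arjun = 0.756(60) + 0.244(81.2) = 65.1728
T̂_Saoirse = 0.756(67) + 0.244(75.9) = 69.1716
Difference = 65.1728 − 69.1716 = -3.9988

-4.00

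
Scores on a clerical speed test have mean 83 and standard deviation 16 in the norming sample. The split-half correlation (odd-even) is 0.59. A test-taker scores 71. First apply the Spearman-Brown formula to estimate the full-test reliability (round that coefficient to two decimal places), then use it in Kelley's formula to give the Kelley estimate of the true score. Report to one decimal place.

74.1

Spearman-Brown: ρ = 2r/(1 + r) = 2(0.59)/(1 + 0.59) = 1.180/1.59 = 0.7421 → 0.74
T̂ = ρX + (1 − ρ)μ
  = 0.74 × 71 + 0.26 × 83
  = 52.54 + 21.58
  = 74.12
  ≈ 74.1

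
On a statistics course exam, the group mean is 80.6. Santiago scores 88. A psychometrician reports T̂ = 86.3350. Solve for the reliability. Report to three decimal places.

0.775

T̂ = ρX + (1 − ρ)μ  ⇒  T̂ − μ = ρ(X − μ)
ρ = (T̂ − μ)/(X − μ) = (86.3350 − 80.6) / (88 − 80.6) = 5.7350 / 7.4 = 0.77500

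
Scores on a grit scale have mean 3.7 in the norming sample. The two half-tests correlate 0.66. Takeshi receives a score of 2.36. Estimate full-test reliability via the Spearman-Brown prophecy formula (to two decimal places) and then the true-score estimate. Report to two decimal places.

Spearman-Brown: ρ = 2r/(1 + r) = 2(0.66)/(1 + 0.66) = 1.320/1.66 = 0.7952 → 0.80
Weight the observed score by reliability and the mean by (1 − reliability): T̂ = 0.80·2.36 + 0.20·3.7 = 1.8880 + 0.740 = 2.628.

2.63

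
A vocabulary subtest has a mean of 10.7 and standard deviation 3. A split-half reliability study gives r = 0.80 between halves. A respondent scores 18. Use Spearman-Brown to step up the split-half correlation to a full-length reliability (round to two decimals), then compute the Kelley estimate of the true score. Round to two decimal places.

17.20

Spearman-Brown: ρ = 2r/(1 + r) = 2(0.80)/(1 + 0.80) = 1.600/1.80 = 0.8889 → 0.89
T̂ = 0.89(18) + 0.11(10.7) = 16.02 + 1.177 = 17.197 → 17.20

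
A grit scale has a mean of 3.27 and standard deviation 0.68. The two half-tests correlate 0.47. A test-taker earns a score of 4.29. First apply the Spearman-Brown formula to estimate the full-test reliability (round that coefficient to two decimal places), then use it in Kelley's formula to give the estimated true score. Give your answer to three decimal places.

3.923

Spearman-Brown: ρ = 2r/(1 + r) = 2(0.47)/(1 + 0.47) = 0.940/1.47 = 0.6395 → 0.64
Regress the observed score toward the mean by the unreliability: T̂ = 0.64·4.29 + 0.36·3.27 = 2.7456 + 1.1772 = 3.9228.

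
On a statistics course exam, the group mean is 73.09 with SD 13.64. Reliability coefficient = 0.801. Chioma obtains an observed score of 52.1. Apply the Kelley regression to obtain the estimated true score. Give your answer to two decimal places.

T̂ = 0.801(52.1) + 0.199(73.09) = 41.7321 + 14.54491 = 56.277 → 56.28

56.28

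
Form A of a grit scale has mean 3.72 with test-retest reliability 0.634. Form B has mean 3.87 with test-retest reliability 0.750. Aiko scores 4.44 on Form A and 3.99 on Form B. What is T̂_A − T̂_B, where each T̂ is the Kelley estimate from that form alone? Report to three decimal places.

0.216

T̂_A = 0.634(4.44) + 0.366(3.72) = 4.17648
T̂_B = 0.750(3.99) + 0.250(3.87) = 3.96000
T̂_A − T̂_B = 0.21648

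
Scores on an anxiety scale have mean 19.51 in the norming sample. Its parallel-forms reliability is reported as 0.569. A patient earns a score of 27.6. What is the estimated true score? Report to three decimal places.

Regress the observed score toward the mean by the unreliability: T̂ = 0.569·27.6 + 0.431·19.51 = 15.7044 + 8.40881 = 24.1132.

24.113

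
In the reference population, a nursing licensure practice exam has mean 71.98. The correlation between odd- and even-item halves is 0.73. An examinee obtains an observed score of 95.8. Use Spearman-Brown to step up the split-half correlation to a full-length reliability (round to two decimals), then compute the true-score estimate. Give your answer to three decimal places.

91.989

Spearman-Brown: ρ = 2r/(1 + r) = 2(0.73)/(1 + 0.73) = 1.460/1.73 = 0.8439 → 0.84
Kelley's formula gives T̂ = 0.84·95.8 + 0.16·71.98 = 80.472 + 11.5168 = 91.9888.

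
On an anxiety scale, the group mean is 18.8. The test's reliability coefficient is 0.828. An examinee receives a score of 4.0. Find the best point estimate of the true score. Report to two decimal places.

6.55

Regress the observed score toward the mean by the unreliability: T̂ = 0.828·4.0 + 0.172·18.8 = 3.3120 + 3.2336 = 6.546.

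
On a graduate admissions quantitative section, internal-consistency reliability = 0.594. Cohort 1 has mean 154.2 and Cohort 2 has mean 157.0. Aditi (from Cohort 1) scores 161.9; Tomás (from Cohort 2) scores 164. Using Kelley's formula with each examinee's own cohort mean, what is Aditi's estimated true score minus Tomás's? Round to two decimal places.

-2.38

T̂_Aditi = 0.594(161.9) + 0.406(154.2) = 158.7738
T̂_Tomás = 0.594(164) + 0.406(157.0) = 161.1580
Difference = 158.7738 − 161.1580 = -2.3842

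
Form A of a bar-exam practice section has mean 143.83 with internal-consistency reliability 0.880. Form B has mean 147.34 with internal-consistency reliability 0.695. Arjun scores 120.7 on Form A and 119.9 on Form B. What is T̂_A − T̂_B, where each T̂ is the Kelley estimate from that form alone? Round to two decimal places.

-4.79

T̂_A = 0.880(120.7) + 0.120(143.83) = 123.4756
T̂_B = 0.695(119.9) + 0.305(147.34) = 128.2692
T̂_A − T̂_B = -4.7936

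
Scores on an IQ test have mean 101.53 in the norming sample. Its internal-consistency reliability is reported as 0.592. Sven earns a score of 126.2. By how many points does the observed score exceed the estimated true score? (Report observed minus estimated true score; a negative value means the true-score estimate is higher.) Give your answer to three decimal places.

10.065

Weight the observed score by reliability and the mean by (1 − reliability): T̂ = 0.592·126.2 + 0.408·101.53 = 74.7104 + 41.42424 = 116.13464.
X − T̂ = 126.2 − 116.1346 = 10.0654 → 10.065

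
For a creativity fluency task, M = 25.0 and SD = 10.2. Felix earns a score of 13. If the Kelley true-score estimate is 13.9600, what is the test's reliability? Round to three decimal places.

0.920

T̂ = ρX + (1 − ρ)μ  ⇒  T̂ − μ = ρ(X − μ)
ρ = (T̂ − μ)/(X − μ) = (13.9600 − 25.0) / (13 − 25.0) = -11.0400 / -12.0 = 0.92000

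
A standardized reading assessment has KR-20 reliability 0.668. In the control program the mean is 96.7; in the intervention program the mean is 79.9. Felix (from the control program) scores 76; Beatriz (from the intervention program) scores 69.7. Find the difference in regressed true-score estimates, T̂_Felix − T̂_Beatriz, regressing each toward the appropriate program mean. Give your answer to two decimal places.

T̂_Felix = 0.668(76) + 0.332(96.7) = 82.8724
T̂_Beatriz = 0.668(69.7) + 0.332(79.9) = 73.0864
Difference = 82.8724 − 73.0864 = 9.7860

9.79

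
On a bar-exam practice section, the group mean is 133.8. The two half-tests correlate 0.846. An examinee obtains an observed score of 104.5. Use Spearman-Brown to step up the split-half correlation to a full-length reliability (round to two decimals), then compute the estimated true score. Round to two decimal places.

Spearman-Brown: ρ = 2r/(1 + r) = 2(0.846)/(1 + 0.846) = 1.6920/1.846 = 0.9166 → 0.92
Kelley's formula gives T̂ = 0.92·104.5 + 0.08·133.8 = 96.140 + 10.704 = 106.844.

106.84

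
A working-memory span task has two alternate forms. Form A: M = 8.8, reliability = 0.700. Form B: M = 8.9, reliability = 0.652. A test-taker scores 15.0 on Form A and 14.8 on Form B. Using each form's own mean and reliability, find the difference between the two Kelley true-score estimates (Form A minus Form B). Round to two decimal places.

T̂_A = 0.700(15.0) + 0.300(8.8) = 13.1400
T̂_B = 0.652(14.8) + 0.348(8.9) = 12.7468
T̂_A − T̂_B = 0.3932

0.39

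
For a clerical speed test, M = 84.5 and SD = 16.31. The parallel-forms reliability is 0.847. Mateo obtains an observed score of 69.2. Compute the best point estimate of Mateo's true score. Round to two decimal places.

71.54

T̂ = ρX + (1 − ρ)μ
  = 0.847 × 69.2 + 0.153 × 84.5
  = 58.6124 + 12.9285
  = 71.541
  ≈ 71.54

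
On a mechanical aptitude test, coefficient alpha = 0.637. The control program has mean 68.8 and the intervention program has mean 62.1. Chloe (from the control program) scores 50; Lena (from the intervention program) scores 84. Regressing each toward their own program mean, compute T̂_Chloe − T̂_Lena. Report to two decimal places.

-19.23

T̂_Chloe = 0.637(50) + 0.363(68.8) = 56.8244
T̂_Lena = 0.637(84) + 0.363(62.1) = 76.0503
Difference = 56.8244 − 76.0503 = -19.2259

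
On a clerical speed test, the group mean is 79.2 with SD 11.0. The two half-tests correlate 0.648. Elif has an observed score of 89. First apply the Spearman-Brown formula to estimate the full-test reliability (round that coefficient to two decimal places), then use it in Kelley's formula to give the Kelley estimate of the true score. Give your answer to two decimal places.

86.94

Spearman-Brown: ρ = 2r/(1 + r) = 2(0.648)/(1 + 0.648) = 1.2960/1.648 = 0.7864 → 0.79
T̂ = 0.79(89) + 0.21(79.2) = 70.31 + 16.632 = 86.942 → 86.94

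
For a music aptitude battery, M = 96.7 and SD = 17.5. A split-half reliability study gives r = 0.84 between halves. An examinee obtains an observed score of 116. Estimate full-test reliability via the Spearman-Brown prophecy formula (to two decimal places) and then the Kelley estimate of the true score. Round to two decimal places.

114.26

Spearman-Brown: ρ = 2r/(1 + r) = 2(0.84)/(1 + 0.84) = 1.680/1.84 = 0.9130 → 0.91
Regress the observed score toward the mean by the unreliability: T̂ = 0.91·116 + 0.09·96.7 = 105.56 + 8.703 = 114.263.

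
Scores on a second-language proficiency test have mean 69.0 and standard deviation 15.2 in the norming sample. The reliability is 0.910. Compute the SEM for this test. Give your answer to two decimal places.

SEM = SD · √(1 − ρ) = 15.2 × √0.090 = 15.2 × 0.3000 = 4.560

4.56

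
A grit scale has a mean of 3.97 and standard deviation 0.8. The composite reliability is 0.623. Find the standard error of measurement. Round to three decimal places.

SEM = SD · √(1 − ρ) = 0.8 × √0.377 = 0.8 × 0.6140 = 0.4912

0.491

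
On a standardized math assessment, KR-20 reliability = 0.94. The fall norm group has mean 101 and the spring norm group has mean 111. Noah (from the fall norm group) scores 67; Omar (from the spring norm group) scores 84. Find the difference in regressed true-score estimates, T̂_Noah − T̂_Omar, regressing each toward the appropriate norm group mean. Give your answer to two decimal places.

-16.58

T̂_Noah = 0.94(67) + 0.06(101) = 69.0400
T̂_Omar = 0.94(84) + 0.06(111) = 85.6200
Difference = 69.0400 − 85.6200 = -16.5800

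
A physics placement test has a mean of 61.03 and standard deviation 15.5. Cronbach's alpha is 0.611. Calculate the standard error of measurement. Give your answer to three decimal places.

SEM = SD · √(1 − ρ) = 15.5 × √0.389 = 15.5 × 0.6237 = 9.6673

9.667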